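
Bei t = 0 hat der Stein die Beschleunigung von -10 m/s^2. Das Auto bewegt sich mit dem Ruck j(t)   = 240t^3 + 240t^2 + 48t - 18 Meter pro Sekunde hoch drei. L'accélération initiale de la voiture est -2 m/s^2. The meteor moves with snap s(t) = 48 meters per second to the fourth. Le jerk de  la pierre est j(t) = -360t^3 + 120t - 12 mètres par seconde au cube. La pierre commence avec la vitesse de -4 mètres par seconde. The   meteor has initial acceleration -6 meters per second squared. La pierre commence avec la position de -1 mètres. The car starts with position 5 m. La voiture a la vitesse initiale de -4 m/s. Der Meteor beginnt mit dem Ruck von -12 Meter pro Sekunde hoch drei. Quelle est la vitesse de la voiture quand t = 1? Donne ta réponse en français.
Nous devons trouver l'intégrale de notre équation du jerk j(t) = 240·t^3 + 240·t^2 + 48·t - 18 2 fois. L'intégrale du jerk est l'accélération. En utilisant a(0) = -2, nous obtenons a(t) = 60·t^4 + 80·t^3 + 24·t^2 - 18·t - 2. La primitive de l'accélération, avec v(0) = -4, donne la vitesse: v(t) = 12·t^5 + 20·t^4 + 8·t^3 - 9·t^2 - 2·t - 4. En utilisant v(t) = 12·t^5 + 20·t^4 + 8·t^3 - 9·t^2 - 2·t - 4 et en substituant t = 1, nous trouvons v = 25.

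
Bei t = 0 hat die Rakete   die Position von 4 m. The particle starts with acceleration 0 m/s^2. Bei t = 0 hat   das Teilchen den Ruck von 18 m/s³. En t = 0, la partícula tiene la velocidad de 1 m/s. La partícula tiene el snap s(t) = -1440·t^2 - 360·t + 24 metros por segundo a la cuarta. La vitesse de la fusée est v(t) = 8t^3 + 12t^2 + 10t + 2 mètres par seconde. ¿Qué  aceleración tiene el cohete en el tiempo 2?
Partiendo de la velocidad v(t) = 8·t^3 + 12·t^2 + 10·t + 2, tomamos 1 derivada. Tomando d/dt de v(t), encontramos a(t) = 24·t^2 + 24·t + 10. Tenemos la aceleración a(t) = 24·t^2 + 24·t + 10. Sustituyendo t = 2: a(2) = 154.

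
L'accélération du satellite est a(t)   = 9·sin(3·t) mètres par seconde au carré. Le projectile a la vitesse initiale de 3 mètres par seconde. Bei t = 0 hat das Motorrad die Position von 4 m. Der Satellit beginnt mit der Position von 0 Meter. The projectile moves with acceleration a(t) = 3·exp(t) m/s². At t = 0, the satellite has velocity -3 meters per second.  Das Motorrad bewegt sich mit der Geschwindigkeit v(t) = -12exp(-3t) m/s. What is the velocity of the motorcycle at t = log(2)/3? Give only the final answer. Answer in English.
At t = log(2)/3, v = -6.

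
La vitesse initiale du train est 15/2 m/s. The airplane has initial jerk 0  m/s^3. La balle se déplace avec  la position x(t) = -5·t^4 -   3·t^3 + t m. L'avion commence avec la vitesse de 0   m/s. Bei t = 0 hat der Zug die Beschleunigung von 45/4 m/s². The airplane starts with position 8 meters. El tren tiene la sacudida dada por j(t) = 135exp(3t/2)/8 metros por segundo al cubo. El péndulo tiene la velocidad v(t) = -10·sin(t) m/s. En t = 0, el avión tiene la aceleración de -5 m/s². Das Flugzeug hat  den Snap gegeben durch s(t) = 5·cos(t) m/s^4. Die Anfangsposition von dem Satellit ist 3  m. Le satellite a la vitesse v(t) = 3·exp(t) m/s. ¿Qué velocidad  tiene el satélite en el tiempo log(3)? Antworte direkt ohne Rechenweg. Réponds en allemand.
Bei t = log(3), v = 9.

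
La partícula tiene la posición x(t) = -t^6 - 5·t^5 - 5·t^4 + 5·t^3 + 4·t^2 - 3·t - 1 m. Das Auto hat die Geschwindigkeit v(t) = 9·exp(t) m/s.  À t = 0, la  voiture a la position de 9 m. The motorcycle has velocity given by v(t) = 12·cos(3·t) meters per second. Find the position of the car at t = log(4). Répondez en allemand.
Um dies zu lösen, müssen wir 1 Stammfunktion unserer Gleichung für die Geschwindigkeit v(t) = 9·exp(t) finden. Das Integral von der Geschwindigkeit ist die Position. Mit x(0) = 9 erhalten wir x(t) = 9·exp(t). Mit x(t) = 9·exp(t) und Einsetzen von t = log(4), finden wir x = 36.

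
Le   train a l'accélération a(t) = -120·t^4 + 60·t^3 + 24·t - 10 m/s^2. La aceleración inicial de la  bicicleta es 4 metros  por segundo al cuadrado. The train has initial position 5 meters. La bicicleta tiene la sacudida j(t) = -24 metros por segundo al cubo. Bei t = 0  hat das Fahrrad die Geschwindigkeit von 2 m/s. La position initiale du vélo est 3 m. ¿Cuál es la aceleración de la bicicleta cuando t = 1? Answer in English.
To solve this, we need to take 1 antiderivative of our jerk equation j(t) = -24. Integrating jerk and using the initial condition a(0) = 4, we get a(t) = 4 - 24·t. We have acceleration a(t) = 4 - 24·t. Substituting t = 1: a(1) = -20.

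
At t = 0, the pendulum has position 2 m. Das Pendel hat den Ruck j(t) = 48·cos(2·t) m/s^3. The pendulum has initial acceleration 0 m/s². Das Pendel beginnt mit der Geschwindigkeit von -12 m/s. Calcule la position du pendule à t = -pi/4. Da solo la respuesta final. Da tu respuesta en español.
La posición en t = -pi/4 es x = 8.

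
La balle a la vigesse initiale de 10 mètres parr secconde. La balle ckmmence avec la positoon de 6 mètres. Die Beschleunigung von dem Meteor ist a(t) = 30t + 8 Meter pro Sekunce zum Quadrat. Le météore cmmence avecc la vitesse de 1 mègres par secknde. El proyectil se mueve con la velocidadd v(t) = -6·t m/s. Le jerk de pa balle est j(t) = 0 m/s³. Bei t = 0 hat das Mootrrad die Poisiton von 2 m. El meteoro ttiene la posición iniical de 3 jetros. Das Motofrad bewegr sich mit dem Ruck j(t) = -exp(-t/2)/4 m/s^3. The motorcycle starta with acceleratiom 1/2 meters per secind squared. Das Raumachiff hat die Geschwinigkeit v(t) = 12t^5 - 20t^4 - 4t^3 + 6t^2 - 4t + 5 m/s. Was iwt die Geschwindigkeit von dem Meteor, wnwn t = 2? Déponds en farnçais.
Nous devons intégrer notre équation de l'accélération a(t) = 30·t + 8 1 fois. L'intégrale de l'accélération est la vitesse. En utilisant v(0) = 1, nous obtenons v(t) = 15·t^2 + 8·t + 1. Nous avons la vitesse v(t) = 15·t^2 + 8·t + 1. En substituant t = 2: v(2) = 77.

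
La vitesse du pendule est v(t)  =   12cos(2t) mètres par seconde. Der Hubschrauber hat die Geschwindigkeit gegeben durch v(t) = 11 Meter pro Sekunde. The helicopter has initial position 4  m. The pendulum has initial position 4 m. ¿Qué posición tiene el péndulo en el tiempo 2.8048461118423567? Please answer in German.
Wir müssen die Stammfunktion unserer Gleichung für die Geschwindigkeit v(t) = 12·cos(2·t) 1-mal finden. Mit ∫v(t)dt und Anwendung von x(0) = 4, finden wir x(t) = 6·sin(2·t) + 4. Aus der Gleichung für die Position x(t) = 6·sin(2·t) + 4, setzen wir t = 2.8048461118423567 ein und erhalten x = 0.257679115148985.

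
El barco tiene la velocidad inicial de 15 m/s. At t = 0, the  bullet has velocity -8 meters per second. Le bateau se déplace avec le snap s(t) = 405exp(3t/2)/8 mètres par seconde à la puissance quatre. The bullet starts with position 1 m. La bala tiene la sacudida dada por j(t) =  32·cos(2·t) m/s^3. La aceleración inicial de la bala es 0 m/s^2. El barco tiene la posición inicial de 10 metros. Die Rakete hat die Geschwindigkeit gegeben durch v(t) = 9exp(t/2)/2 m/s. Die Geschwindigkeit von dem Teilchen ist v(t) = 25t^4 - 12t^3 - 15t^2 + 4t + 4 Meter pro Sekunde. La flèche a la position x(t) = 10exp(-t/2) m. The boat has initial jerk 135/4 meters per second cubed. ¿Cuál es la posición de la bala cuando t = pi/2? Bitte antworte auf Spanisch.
Necesitamos integrar nuestra ecuación de la sacudida j(t) = 32·cos(2·t) 3 veces. La integral de la sacudida, con a(0) = 0, da la aceleración: a(t) = 16·sin(2·t). Tomando ∫a(t)dt y aplicando v(0) = -8, encontramos v(t) = -8·cos(2·t). La antiderivada de la velocidad, con x(0) = 1, da la posición: x(t) = 1 - 4·sin(2·t). De la ecuación de la posición x(t) = 1 - 4·sin(2·t), sustituimos t = pi/2 para obtener x = 1.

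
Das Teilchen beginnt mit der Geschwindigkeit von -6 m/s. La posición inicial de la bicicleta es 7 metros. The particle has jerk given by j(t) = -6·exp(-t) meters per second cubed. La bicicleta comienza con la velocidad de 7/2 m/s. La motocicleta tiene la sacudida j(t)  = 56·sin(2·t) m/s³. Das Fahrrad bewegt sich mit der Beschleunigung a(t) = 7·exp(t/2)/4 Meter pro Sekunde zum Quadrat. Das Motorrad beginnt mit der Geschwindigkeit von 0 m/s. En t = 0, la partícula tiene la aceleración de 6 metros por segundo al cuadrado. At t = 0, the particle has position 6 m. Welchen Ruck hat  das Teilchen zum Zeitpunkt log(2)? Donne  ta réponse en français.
De l'équation du jerk j(t) = -6·exp(-t), nous substituons t = log(2) pour obtenir j = -3.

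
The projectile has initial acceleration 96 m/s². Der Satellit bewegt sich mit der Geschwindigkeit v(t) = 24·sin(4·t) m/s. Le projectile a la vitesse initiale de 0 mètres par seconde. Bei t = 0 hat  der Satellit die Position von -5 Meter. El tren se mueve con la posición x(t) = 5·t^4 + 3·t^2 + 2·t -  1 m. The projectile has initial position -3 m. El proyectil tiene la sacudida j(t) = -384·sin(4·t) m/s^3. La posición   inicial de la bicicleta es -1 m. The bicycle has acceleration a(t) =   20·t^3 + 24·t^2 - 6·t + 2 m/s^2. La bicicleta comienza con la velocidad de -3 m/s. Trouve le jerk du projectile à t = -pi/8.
Nous avons le jerk j(t) = -384·sin(4·t). En substituant t = -pi/8: j(-pi/8) = 384.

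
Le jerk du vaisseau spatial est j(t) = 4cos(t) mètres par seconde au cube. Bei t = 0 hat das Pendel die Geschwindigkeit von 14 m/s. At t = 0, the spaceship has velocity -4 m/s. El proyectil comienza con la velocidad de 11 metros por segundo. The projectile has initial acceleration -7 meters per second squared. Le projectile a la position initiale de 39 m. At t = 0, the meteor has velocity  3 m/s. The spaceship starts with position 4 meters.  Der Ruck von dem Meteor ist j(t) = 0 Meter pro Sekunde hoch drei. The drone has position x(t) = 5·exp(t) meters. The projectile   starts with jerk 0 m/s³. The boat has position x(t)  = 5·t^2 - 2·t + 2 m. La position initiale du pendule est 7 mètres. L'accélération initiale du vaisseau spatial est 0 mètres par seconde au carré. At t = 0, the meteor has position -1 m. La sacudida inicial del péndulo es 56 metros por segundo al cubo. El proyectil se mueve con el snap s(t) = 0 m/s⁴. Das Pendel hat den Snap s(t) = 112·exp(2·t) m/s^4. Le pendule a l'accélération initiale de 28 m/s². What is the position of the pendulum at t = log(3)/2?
We need to integrate our snap equation s(t) = 112·exp(2·t) 4 times. Integrating snap and using the initial condition j(0) = 56, we get j(t) = 56·exp(2·t). The antiderivative of jerk, with a(0) = 28, gives acceleration: a(t) = 28·exp(2·t). Integrating acceleration and using the initial condition v(0) = 14, we get v(t) = 14·exp(2·t). The antiderivative of velocity is position. Using x(0) = 7, we get x(t) = 7·exp(2·t). Using x(t) = 7·exp(2·t) and substituting t = log(3)/2, we find x = 21.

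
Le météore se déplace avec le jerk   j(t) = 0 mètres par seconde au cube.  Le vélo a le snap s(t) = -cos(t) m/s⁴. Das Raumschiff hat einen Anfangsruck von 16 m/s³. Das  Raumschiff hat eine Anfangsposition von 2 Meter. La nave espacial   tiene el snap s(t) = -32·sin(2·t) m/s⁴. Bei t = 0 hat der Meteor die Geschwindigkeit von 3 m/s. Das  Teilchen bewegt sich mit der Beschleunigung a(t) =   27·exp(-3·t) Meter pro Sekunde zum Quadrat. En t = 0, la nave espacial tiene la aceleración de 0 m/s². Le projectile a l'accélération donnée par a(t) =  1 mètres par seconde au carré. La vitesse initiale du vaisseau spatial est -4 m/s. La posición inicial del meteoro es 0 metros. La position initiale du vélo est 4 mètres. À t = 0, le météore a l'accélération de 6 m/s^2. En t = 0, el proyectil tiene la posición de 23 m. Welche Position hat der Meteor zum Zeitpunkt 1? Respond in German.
Wir müssen das Integral unserer Gleichung für den Ruck j(t) = 0 3-mal finden. Das Integral von dem Ruck, mit a(0) = 6, ergibt die Beschleunigung: a(t) = 6. Das Integral von der Beschleunigung ist die Geschwindigkeit. Mit v(0) = 3 erhalten wir v(t) = 6·t + 3. Mit ∫v(t)dt und Anwendung von x(0) = 0, finden wir x(t) = 3·t^2 + 3·t. Mit x(t) = 3·t^2 + 3·t und Einsetzen von t = 1, finden wir x = 6.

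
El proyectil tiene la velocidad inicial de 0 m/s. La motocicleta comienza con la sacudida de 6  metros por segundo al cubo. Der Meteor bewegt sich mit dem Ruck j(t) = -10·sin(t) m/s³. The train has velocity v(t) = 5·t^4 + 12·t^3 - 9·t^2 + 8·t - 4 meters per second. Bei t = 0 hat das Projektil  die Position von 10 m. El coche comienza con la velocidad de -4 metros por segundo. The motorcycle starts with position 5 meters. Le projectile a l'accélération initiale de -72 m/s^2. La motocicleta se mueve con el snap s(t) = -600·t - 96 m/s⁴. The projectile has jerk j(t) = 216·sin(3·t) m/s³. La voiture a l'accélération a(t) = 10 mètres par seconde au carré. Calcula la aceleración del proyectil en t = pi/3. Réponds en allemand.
Wir müssen unsere Gleichung für den Ruck j(t) = 216·sin(3·t) 1-mal integrieren. Durch Integration von dem Ruck und Verwendung der Anfangsbedingung a(0) = -72, erhalten wir a(t) = -72·cos(3·t). Aus der Gleichung für die Beschleunigung a(t) = -72·cos(3·t), setzen wir t = pi/3 ein und erhalten a = 72.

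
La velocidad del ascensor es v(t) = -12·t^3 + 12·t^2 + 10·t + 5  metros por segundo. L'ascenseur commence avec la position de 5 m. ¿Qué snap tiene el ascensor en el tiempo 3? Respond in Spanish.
Debemos derivar nuestra ecuación de la velocidad v(t) = -12·t^3 + 12·t^2 + 10·t + 5 3 veces. Derivando la velocidad, obtenemos la aceleración: a(t) = -36·t^2 + 24·t + 10. Derivando la aceleración, obtenemos la sacudida: j(t) = 24 - 72·t. Derivando la sacudida, obtenemos el snap: s(t) = -72. Tenemos el snap s(t) = -72. Sustituyendo t = 3: s(3) = -72.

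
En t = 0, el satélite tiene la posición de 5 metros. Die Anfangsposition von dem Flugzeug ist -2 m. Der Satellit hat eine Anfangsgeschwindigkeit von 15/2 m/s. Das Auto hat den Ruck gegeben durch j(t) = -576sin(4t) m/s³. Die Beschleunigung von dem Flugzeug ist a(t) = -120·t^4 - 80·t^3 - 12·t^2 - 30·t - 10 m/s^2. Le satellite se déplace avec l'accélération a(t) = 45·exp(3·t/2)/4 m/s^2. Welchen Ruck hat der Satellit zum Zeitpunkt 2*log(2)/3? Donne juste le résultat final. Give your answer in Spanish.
La respuesta es 135/4.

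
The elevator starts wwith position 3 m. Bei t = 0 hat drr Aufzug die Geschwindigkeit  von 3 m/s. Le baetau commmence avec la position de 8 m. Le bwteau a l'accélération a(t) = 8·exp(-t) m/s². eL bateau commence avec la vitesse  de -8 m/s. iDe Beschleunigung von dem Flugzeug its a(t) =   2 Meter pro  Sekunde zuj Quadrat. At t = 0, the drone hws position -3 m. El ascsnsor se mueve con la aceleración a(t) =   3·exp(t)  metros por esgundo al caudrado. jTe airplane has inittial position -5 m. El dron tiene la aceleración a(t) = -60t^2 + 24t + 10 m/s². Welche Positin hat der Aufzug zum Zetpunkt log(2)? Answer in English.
Starting from acceleration a(t) = 3·exp(t), we take 2 antiderivatives. Integrating acceleration and using the initial condition v(0) = 3, we get v(t) = 3·exp(t). The integral of velocity is position. Using x(0) = 3, we get x(t) = 3·exp(t). Using x(t) = 3·exp(t) and substituting t = log(2), we find x = 6.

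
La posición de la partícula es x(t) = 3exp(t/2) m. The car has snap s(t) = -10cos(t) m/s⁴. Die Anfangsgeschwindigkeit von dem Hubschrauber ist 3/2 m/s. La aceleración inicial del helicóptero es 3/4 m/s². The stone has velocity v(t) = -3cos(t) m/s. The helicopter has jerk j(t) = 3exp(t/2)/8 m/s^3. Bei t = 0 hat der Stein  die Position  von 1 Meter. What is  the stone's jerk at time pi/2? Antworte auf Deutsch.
Um dies zu lösen, müssen wir 2 Ableitungen unserer Gleichung für die Geschwindigkeit v(t) = -3·cos(t) nehmen. Mit d/dt von v(t) finden wir a(t) = 3·sin(t). Die Ableitung von der Beschleunigung ergibt den Ruck: j(t) = 3·cos(t). Aus der Gleichung für den Ruck j(t) = 3·cos(t), setzen wir t = pi/2 ein und erhalten j = 0.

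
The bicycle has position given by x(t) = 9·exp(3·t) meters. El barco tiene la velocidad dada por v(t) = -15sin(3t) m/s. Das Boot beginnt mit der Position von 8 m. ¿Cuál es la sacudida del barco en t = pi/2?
Para resolver esto, necesitamos tomar 2 derivadas de nuestra ecuación de la velocidad v(t) = -15·sin(3·t). Tomando d/dt de v(t), encontramos a(t) = -45·cos(3·t). Derivando la aceleración, obtenemos la sacudida: j(t) = 135·sin(3·t). De la ecuación de la sacudida j(t) = 135·sin(3·t), sustituimos t = pi/2 para obtener j = -135.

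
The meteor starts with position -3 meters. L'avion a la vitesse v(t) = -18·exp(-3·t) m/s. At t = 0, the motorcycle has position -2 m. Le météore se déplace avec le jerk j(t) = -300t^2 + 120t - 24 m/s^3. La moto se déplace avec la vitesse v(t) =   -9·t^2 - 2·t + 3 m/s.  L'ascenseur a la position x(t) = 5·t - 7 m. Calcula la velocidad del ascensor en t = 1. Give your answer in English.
Starting from position x(t) = 5·t - 7, we take 1 derivative. Differentiating position, we get velocity: v(t) = 5. Using v(t) = 5 and substituting t = 1, we find v = 5.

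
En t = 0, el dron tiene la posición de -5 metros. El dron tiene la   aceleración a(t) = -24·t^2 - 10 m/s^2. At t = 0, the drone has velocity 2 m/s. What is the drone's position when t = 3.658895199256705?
Starting from acceleration a(t) = -24·t^2 - 10, we take 2 antiderivatives. Integrating acceleration and using the initial condition v(0) = 2, we get v(t) = -8·t^3 - 10·t + 2. The integral of velocity, with x(0) = -5, gives position: x(t) = -2·t^4 - 5·t^2 + 2·t - 5. Using x(t) = -2·t^4 - 5·t^2 + 2·t - 5 and substituting t = 3.658895199256705, we find x = -423.070846435750.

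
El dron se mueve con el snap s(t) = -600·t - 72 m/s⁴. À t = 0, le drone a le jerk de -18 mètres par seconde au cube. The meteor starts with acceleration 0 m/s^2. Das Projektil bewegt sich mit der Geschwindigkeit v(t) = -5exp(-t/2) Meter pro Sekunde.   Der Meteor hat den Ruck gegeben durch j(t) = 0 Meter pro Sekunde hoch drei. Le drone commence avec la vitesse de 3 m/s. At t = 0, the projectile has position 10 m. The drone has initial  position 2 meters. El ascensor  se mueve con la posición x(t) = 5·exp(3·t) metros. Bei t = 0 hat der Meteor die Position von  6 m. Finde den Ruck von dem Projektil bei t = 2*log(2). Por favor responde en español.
Para resolver esto, necesitamos tomar 2 derivadas de nuestra ecuación de la velocidad v(t) = -5·exp(-t/2). Derivando la velocidad, obtenemos la aceleración: a(t) = 5·exp(-t/2)/2. Derivando la aceleración, obtenemos la sacudida: j(t) = -5·exp(-t/2)/4. De la ecuación de la sacudida j(t) = -5·exp(-t/2)/4, sustituimos t = 2*log(2) para obtener j = -5/8.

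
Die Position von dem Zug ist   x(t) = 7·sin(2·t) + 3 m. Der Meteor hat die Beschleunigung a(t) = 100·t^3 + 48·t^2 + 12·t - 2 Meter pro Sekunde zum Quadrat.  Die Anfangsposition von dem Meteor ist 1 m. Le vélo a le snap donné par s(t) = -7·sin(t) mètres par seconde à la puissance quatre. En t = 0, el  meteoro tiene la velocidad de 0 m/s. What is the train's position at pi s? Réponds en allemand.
Aus der Gleichung für die Position x(t) = 7·sin(2·t) + 3, setzen wir t = pi ein und erhalten x = 3.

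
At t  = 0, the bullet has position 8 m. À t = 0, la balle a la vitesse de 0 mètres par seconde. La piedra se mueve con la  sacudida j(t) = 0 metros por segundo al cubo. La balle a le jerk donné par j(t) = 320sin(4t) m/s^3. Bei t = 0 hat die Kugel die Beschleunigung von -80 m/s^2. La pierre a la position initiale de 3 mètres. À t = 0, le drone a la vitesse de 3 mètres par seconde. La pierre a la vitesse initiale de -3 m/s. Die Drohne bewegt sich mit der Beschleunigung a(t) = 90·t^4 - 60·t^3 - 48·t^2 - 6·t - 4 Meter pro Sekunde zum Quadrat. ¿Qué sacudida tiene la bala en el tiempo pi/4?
Tenemos la sacudida j(t) = 320·sin(4·t). Sustituyendo t = pi/4: j(pi/4) = 0.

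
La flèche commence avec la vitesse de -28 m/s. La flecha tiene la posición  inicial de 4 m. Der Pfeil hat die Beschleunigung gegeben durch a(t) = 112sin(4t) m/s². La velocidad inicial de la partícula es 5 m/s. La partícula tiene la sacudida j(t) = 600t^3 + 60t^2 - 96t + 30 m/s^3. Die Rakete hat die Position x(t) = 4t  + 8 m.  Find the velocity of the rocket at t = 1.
We must differentiate our position equation x(t) = 4·t + 8 1 time. Differentiating position, we get velocity: v(t) = 4. From the given velocity equation v(t) = 4, we substitute t = 1 to get v = 4.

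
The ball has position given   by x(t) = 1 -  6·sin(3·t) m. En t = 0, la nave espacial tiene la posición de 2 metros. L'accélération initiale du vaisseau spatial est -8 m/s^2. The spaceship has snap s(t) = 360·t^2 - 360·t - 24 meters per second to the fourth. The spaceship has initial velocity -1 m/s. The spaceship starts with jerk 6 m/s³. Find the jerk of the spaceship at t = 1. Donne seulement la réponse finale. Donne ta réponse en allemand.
Bei t = 1, j = -78.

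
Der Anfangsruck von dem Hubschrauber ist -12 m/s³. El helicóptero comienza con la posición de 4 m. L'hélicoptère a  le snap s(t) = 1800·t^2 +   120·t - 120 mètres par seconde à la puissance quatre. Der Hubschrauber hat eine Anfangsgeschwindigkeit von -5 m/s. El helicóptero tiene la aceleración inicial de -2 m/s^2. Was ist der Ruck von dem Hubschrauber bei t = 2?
Wir müssen unsere Gleichung für den Snap s(t) = 1800·t^2 + 120·t - 120 1-mal integrieren. Das Integral von dem Snap, mit j(0) = -12, ergibt den Ruck: j(t) = 600·t^3 + 60·t^2 - 120·t - 12. Mit j(t) = 600·t^3 + 60·t^2 - 120·t - 12 und Einsetzen von t = 2, finden wir j = 4788.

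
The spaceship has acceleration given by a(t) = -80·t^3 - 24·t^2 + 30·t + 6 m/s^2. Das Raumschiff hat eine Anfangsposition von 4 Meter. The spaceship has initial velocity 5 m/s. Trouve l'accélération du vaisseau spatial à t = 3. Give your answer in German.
Wir haben die Beschleunigung a(t) = -80·t^3 - 24·t^2 + 30·t + 6. Durch Einsetzen von t = 3: a(3) = -2280.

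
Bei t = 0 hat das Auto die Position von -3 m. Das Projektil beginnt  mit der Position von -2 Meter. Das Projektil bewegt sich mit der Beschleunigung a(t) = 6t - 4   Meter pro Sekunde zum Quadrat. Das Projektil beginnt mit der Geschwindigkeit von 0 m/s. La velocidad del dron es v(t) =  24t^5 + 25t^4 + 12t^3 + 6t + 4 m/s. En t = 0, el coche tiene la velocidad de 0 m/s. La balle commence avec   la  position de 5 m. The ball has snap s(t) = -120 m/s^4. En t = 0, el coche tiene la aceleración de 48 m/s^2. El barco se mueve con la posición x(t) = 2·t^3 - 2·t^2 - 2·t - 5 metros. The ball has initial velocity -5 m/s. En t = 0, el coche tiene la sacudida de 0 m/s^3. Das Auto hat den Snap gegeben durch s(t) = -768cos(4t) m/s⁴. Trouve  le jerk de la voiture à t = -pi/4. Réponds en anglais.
To solve this, we need to take 1 antiderivative of our snap equation s(t) = -768·cos(4·t). The antiderivative of snap is jerk. Using j(0) = 0, we get j(t) = -192·sin(4·t). Using j(t) = -192·sin(4·t) and substituting t = -pi/4, we find j = 0.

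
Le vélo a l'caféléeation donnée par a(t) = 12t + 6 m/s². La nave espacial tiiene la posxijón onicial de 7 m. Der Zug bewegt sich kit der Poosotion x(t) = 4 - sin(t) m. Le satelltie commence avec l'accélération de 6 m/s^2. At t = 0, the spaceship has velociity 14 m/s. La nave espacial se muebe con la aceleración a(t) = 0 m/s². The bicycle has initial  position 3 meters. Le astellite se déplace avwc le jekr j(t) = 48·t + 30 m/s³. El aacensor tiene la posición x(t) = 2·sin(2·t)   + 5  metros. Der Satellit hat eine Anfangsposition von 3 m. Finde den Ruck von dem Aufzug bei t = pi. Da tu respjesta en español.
Partiendo de la posición x(t) = 2·sin(2·t) + 5, tomamos 3 derivadas. Derivando la posición, obtenemos la velocidad: v(t) = 4·cos(2·t). Derivando la velocidad, obtenemos la aceleración: a(t) = -8·sin(2·t). Derivando la aceleración, obtenemos la sacudida: j(t) = -16·cos(2·t). Tenemos la sacudida j(t) = -16·cos(2·t). Sustituyendo t = pi: j(pi) = -16.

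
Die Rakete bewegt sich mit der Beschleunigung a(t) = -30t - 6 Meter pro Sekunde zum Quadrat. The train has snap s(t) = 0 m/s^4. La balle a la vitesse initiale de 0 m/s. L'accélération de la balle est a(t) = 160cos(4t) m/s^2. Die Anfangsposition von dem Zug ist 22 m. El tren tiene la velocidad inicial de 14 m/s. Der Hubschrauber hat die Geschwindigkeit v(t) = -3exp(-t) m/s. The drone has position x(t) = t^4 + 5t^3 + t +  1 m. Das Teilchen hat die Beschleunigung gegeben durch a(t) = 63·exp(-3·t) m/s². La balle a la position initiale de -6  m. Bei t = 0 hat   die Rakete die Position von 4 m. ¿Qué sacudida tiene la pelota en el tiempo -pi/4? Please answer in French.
En partant de l'accélération a(t) = 160·cos(4·t), nous prenons 1 dérivée. En prenant d/dt de a(t), nous trouvons j(t) = -640·sin(4·t). De l'équation du jerk j(t) = -640·sin(4·t), nous substituons t = -pi/4 pour obtenir j = 0.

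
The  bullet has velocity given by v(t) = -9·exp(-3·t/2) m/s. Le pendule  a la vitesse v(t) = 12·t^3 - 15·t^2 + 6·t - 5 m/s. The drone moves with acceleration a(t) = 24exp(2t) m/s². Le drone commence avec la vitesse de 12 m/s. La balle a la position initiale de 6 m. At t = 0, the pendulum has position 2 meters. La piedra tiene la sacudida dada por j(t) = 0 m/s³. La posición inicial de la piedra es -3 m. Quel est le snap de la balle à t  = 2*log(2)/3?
Pour résoudre ceci, nous devons prendre 3 dérivées de notre équation de la vitesse v(t) = -9·exp(-3·t/2). La dérivée de la vitesse donne l'accélération: a(t) = 27·exp(-3·t/2)/2. La dérivée de l'accélération donne le jerk: j(t) = -81·exp(-3·t/2)/4. En dérivant le jerk, nous obtenons le snap: s(t) = 243·exp(-3·t/2)/8. Nous avons le snap s(t) = 243·exp(-3·t/2)/8. En substituant t = 2*log(2)/3: s(2*log(2)/3) = 243/16.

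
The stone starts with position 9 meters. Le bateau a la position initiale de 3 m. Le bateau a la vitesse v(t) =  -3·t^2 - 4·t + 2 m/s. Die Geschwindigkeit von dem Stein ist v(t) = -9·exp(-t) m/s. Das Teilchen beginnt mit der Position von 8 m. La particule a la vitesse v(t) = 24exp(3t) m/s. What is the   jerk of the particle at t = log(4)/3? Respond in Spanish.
Para resolver esto, necesitamos tomar 2 derivadas de nuestra ecuación de la velocidad v(t) = 24·exp(3·t). Derivando la velocidad, obtenemos la aceleración: a(t) = 72·exp(3·t). La derivada de la aceleración da la sacudida: j(t) = 216·exp(3·t). De la ecuación de la sacudida j(t) = 216·exp(3·t), sustituimos t = log(4)/3 para obtener j = 864.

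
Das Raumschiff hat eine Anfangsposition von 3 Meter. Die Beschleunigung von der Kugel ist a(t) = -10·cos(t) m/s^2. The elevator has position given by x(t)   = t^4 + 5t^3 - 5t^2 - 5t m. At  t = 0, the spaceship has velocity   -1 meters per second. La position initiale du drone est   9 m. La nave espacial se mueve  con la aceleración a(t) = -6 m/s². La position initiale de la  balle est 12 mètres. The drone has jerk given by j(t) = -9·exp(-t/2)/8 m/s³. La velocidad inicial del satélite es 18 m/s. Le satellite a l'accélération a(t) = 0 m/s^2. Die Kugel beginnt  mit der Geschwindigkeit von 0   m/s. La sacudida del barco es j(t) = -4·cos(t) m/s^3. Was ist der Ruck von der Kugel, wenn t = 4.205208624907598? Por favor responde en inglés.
We must differentiate our acceleration equation a(t) = -10·cos(t) 1 time. Taking d/dt of a(t), we find j(t) = 10·sin(t). We have jerk j(t) = 10·sin(t). Substituting t = 4.205208624907598: j(4.205208624907598) = -8.74117522792610.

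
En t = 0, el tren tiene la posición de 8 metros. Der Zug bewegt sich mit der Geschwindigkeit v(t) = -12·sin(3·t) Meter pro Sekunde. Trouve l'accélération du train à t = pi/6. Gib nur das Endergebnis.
À t = pi/6, a = 0.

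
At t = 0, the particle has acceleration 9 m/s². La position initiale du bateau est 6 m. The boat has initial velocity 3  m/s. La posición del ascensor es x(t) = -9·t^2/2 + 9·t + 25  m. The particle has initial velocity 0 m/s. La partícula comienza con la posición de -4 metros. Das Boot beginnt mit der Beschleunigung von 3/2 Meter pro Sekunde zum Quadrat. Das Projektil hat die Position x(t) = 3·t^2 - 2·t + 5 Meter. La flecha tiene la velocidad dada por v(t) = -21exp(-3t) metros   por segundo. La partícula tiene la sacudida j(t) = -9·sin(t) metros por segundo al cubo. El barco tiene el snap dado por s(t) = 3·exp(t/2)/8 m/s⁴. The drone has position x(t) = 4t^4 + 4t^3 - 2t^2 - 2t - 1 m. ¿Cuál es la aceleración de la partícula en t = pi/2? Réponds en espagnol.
Para resolver esto, necesitamos tomar 1 integral de nuestra ecuación de la sacudida j(t) = -9·sin(t). Tomando ∫j(t)dt y aplicando a(0) = 9, encontramos a(t) = 9·cos(t). De la ecuación de la aceleración a(t) = 9·cos(t), sustituimos t = pi/2 para obtener a = 0.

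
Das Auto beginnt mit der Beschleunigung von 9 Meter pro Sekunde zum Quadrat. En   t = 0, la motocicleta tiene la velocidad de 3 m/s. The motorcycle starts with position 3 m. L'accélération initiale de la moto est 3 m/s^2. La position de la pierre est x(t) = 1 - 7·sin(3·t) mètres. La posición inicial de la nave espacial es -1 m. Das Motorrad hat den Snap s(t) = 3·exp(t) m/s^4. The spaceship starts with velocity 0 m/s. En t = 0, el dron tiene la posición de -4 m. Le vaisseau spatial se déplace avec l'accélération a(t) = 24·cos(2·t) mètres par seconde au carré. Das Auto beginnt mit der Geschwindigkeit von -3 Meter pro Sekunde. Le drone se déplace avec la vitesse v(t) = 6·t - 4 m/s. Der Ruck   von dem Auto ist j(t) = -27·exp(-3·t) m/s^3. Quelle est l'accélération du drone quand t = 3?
En partant de la vitesse v(t) = 6·t - 4, nous prenons 1 dérivée. En dérivant la vitesse, nous obtenons l'accélération: a(t) = 6. En utilisant a(t) = 6 et en substituant t = 3, nous trouvons a = 6.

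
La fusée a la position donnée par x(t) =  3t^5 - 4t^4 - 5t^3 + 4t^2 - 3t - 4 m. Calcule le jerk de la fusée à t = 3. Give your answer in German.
Um dies zu lösen, müssen wir 3 Ableitungen unserer Gleichung für die Position x(t) = 3·t^5 - 4·t^4 - 5·t^3 + 4·t^2 - 3·t - 4 nehmen. Die Ableitung von der Position ergibt die Geschwindigkeit: v(t) = 15·t^4 - 16·t^3 - 15·t^2 + 8·t - 3. Durch Ableiten von der Geschwindigkeit erhalten wir die Beschleunigung: a(t) = 60·t^3 - 48·t^2 - 30·t + 8. Die Ableitung von der Beschleunigung ergibt den Ruck: j(t) = 180·t^2 - 96·t - 30. Mit j(t) = 180·t^2 - 96·t - 30 und Einsetzen von t = 3, finden wir j = 1302.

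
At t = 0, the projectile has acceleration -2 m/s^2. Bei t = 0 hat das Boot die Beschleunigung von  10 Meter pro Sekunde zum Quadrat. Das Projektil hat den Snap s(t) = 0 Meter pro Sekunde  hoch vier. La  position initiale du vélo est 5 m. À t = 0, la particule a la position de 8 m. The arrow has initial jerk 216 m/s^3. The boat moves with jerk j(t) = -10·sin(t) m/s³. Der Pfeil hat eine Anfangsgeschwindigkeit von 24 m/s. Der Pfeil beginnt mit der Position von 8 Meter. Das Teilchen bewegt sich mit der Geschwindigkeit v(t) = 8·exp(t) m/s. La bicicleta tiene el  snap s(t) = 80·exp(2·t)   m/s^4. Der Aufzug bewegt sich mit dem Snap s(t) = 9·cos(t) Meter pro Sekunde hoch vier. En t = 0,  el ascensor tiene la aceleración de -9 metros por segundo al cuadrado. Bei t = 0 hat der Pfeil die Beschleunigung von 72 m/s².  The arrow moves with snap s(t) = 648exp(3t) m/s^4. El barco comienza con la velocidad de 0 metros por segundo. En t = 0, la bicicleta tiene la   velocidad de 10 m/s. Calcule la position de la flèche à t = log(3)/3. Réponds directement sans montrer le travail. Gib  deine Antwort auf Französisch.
La réponse est 24.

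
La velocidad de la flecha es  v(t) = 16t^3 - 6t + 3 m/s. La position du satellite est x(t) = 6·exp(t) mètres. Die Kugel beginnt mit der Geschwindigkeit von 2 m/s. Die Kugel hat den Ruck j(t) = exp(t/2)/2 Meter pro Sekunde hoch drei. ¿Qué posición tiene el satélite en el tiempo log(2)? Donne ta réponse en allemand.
Aus der Gleichung für die Position x(t) = 6·exp(t), setzen wir t = log(2) ein und erhalten x = 12.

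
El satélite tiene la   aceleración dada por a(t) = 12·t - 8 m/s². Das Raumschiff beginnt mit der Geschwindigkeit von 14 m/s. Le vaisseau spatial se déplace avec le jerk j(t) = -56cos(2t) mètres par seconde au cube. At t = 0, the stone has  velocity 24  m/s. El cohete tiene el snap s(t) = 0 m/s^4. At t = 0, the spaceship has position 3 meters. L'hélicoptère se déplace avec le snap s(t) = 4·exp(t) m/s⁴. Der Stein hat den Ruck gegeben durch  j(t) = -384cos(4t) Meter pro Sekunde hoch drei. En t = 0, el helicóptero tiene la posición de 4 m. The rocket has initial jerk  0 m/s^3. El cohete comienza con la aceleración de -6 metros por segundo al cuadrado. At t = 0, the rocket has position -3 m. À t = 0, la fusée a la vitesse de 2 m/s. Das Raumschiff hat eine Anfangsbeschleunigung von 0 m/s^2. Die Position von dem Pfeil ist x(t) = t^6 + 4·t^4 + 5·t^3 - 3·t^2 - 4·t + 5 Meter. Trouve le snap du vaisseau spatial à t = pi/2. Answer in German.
Ausgehend von dem Ruck j(t) = -56·cos(2·t), nehmen wir 1 Ableitung. Durch Ableiten von dem Ruck erhalten wir den Snap: s(t) = 112·sin(2·t). Wir haben den Snap s(t) = 112·sin(2·t). Durch Einsetzen von t = pi/2: s(pi/2) = 0.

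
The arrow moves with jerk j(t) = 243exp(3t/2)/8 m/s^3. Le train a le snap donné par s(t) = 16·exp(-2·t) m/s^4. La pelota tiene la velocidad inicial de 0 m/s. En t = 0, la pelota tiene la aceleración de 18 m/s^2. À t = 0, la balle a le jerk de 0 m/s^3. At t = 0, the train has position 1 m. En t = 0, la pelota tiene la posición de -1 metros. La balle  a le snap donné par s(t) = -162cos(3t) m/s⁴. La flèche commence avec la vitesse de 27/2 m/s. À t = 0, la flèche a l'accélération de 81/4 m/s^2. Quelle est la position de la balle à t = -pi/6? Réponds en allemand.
Wir müssen das Integral unserer Gleichung für den Snap s(t) = -162·cos(3·t) 4-mal finden. Das Integral von dem Snap ist der Ruck. Mit j(0) = 0 erhalten wir j(t) = -54·sin(3·t). Das Integral von dem Ruck ist die Beschleunigung. Mit a(0) = 18 erhalten wir a(t) = 18·cos(3·t). Das Integral von der Beschleunigung, mit v(0) = 0, ergibt die Geschwindigkeit: v(t) = 6·sin(3·t). Die Stammfunktion von der Geschwindigkeit ist die Position. Mit x(0) = -1 erhalten wir x(t) = 1 - 2·cos(3·t). Mit x(t) = 1 - 2·cos(3·t) und Einsetzen von t = -pi/6, finden wir x = 1.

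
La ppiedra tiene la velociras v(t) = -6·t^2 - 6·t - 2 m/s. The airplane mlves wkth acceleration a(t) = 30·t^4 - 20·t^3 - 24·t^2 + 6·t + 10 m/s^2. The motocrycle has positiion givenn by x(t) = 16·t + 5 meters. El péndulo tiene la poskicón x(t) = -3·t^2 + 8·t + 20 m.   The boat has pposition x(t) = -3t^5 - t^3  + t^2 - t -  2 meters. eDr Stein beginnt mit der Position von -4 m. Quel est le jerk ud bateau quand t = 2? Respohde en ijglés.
To solve this, we need to take 3 derivatives of our position equation x(t) = -3·t^5 - t^3 + t^2 - t - 2. Differentiating position, we get velocity: v(t) = -15·t^4 - 3·t^2 + 2·t - 1. Taking d/dt of v(t), we find a(t) = -60·t^3 - 6·t + 2. Differentiating acceleration, we get jerk: j(t) = -180·t^2 - 6. Using j(t) = -180·t^2 - 6 and substituting t = 2, we find j = -726.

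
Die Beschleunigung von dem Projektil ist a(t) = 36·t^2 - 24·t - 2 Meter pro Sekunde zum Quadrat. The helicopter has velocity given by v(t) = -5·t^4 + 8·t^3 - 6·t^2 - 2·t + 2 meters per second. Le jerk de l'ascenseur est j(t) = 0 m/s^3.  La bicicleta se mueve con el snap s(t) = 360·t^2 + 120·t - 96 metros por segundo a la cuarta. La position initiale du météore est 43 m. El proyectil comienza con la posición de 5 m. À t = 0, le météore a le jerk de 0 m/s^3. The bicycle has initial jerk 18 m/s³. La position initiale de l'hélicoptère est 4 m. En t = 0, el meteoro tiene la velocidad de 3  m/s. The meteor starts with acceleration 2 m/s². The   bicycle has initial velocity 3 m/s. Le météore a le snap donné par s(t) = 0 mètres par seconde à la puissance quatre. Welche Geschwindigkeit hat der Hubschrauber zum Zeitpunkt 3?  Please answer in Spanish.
De la ecuación de la velocidad v(t) = -5·t^4 + 8·t^3 - 6·t^2 - 2·t + 2, sustituimos t = 3 para obtener v = -247.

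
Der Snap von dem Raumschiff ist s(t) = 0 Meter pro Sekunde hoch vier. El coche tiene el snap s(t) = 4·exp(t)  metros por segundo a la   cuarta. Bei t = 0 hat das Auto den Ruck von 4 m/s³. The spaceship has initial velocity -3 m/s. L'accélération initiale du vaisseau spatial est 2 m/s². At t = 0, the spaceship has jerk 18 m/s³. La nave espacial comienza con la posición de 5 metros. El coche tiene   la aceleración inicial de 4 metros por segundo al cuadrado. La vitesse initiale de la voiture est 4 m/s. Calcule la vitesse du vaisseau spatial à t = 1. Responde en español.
Necesitamos integrar nuestra ecuación del snap s(t) = 0 3 veces. La integral del snap, con j(0) = 18, da la sacudida: j(t) = 18. La integral de la sacudida es la aceleración. Usando a(0) = 2, obtenemos a(t) = 18·t + 2. Integrando la aceleración y usando la condición inicial v(0) = -3, obtenemos v(t) = 9·t^2 + 2·t - 3. De la ecuación de la velocidad v(t) = 9·t^2 + 2·t - 3, sustituimos t = 1 para obtener v = 8.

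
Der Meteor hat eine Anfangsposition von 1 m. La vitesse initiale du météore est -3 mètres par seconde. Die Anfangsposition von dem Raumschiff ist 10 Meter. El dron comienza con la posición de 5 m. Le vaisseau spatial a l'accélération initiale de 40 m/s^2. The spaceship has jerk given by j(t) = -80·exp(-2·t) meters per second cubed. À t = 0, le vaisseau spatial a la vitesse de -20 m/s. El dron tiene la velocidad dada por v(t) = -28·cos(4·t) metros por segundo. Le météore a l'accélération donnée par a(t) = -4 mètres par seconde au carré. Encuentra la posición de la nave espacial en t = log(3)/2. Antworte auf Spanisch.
Para resolver esto, necesitamos tomar 3 antiderivadas de nuestra ecuación de la sacudida j(t) = -80·exp(-2·t). Integrando la sacudida y usando la condición inicial a(0) = 40, obtenemos a(t) = 40·exp(-2·t). Integrando la aceleración y usando la condición inicial v(0) = -20, obtenemos v(t) = -20·exp(-2·t). La antiderivada de la velocidad es la posición. Usando x(0) = 10, obtenemos x(t) = 10·exp(-2·t). Usando x(t) = 10·exp(-2·t) y sustituyendo t = log(3)/2, encontramos x = 10/3.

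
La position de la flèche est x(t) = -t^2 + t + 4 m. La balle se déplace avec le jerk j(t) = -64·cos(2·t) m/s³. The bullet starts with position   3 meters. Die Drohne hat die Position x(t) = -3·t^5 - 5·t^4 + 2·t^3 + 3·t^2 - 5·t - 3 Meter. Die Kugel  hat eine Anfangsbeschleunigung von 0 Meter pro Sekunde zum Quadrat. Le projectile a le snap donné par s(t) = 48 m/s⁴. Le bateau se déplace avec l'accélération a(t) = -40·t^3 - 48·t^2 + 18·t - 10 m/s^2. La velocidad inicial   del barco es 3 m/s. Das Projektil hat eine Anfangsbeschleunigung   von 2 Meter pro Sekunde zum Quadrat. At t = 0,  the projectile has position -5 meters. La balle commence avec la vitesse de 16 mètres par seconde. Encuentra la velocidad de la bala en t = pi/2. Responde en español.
Necesitamos integrar nuestra ecuación de la sacudida j(t) = -64·cos(2·t) 2 veces. La integral de la sacudida, con a(0) = 0, da la aceleración: a(t) = -32·sin(2·t). Tomando ∫a(t)dt y aplicando v(0) = 16, encontramos v(t) = 16·cos(2·t). Usando v(t) = 16·cos(2·t) y sustituyendo t = pi/2, encontramos v = -16.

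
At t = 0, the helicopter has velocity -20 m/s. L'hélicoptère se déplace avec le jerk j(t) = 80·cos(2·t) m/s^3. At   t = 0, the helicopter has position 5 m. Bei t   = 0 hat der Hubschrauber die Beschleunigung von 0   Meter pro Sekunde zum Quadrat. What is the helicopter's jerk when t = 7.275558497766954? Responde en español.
De la ecuación de la sacudida j(t) = 80·cos(2·t), sustituimos t = 7.275558497766954 para obtener j = -32.1783108763288.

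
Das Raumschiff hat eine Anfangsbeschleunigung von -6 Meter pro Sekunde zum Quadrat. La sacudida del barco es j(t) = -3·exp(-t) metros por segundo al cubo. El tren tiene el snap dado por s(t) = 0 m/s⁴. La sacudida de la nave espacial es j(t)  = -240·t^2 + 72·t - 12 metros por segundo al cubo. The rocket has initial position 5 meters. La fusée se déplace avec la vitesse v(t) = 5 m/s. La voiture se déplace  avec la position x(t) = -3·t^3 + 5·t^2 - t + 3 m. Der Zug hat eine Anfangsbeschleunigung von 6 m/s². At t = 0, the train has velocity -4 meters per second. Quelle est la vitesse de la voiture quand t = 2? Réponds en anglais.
To solve this, we need to take 1 derivative of our position equation x(t) = -3·t^3 + 5·t^2 - t + 3. The derivative of position gives velocity: v(t) = -9·t^2 + 10·t - 1. Using v(t) = -9·t^2 + 10·t - 1 and substituting t = 2, we find v = -17.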